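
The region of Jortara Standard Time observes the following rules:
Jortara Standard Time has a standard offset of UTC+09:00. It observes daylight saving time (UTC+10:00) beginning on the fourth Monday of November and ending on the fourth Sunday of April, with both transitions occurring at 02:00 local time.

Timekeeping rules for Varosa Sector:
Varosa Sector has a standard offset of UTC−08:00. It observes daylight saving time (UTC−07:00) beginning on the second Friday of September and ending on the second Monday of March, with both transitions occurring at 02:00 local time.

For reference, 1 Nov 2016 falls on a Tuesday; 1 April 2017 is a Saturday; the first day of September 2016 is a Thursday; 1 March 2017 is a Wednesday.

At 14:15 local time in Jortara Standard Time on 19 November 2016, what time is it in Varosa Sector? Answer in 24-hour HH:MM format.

1 November 2016 is a Tuesday, so the first Monday is November 7 and the fourth is November 28.
1 April 2017 is a Saturday, so the first Sunday is April 2 and the fourth is April 23.
19 November 2016 does not fall between 28 November 2016 and 23 April 2017, so daylight saving is not in effect and Jortara Standard Time is at UTC+09:00.
14:15 Jortara Standard Time − 9h = 05:15 UTC.
1 September 2016 is a Thursday, so the first Friday is September 2 and the second is September 9.
1 March 2017 is a Wednesday, so the first Monday is March 6 and the second is March 13.
At the standard offset (UTC−08:00), 05:15 UTC − 8h = 21:15 Varosa Sector standard time (rolling into the previous day, 18 November 2016).
Daylight saving runs 9 September 2016 – 13 March 2017; the standard-time date in Varosa Sector, 18 November 2016, is inside that window, so Varosa Sector is at UTC−07:00.
05:15 UTC − 7h = 22:15 Varosa Sector (rolling into the previous day, 18 November 2016).

22:15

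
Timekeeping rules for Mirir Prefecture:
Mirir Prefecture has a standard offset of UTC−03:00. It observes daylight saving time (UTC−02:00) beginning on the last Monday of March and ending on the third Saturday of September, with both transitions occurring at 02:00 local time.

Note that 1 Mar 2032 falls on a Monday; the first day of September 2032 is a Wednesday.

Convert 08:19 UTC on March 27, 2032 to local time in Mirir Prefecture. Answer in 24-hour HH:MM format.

05:19

1 March 2032 is a Monday, so Mondays fall on 1, 8, 15, 22, 29; the last is March 29.
1 September 2032 is a Wednesday, so the first Saturday is September 4 and the third is September 18.
At the standard offset (UTC−03:00), 08:19 UTC − 3h = 05:19 Mirir Prefecture standard time.
The standard-time date in Mirir Prefecture, March 27, 2032, does not fall between 29 March and 18 September, so daylight saving is not in effect and Mirir Prefecture is at UTC−03:00.
08:19 UTC − 3h = 05:19 local.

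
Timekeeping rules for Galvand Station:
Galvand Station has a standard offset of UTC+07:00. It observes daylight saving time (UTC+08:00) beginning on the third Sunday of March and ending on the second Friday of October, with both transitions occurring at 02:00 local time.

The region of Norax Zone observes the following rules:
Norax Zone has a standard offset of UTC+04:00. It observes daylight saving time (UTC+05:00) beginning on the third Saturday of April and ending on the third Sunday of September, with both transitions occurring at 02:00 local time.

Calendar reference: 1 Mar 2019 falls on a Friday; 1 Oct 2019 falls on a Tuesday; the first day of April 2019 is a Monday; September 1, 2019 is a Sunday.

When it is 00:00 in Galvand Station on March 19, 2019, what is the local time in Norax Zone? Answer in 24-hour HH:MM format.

1 March 2019 is a Friday, so the first Sunday is March 3 and the third is March 17.
1 October 2019 is a Tuesday, so the first Friday is October 4 and the second is October 11.
March 19, 2019 lies within the daylight-saving period (17 March – 11 October), so Galvand Station is on daylight time, UTC+08:00.
00:00 Galvand Station − 8h = 16:00 UTC (rolling into the previous day, 18 March 2019).
1 April 2019 is a Monday, so the first Saturday is April 6 and the third is April 20.
1 September 2019 is a Sunday, so the first Sunday is September 1 and the third is September 15.
At the standard offset (UTC+04:00), 16:00 UTC + 4h = 20:00 Norax Zone standard time.
Daylight saving runs 20 April – 15 September; the standard-time date in Norax Zone, March 18, 2019, is outside that window, so Norax Zone is on standard time at UTC+04:00.
16:00 UTC + 4h = 20:00 Norax Zone.

20:00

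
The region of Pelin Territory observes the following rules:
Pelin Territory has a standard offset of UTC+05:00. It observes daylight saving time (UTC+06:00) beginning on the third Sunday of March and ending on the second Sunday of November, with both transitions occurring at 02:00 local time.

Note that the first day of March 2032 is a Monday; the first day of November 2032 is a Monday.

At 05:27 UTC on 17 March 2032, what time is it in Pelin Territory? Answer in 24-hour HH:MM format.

10:27

1 March 2032 is a Monday, so the first Sunday is March 7 and the third is March 21.
1 November 2032 is a Monday, so the first Sunday is November 7 and the second is November 14.
At the standard offset (UTC+05:00), 05:27 UTC + 5h = 10:27 Pelin Territory standard time.
The standard-time date in Pelin Territory, 17 March 2032, is outside the daylight-saving period (21 March – 14 November), so Pelin Territory is on standard time, UTC+05:00.
05:27 UTC + 5h = 10:27 local.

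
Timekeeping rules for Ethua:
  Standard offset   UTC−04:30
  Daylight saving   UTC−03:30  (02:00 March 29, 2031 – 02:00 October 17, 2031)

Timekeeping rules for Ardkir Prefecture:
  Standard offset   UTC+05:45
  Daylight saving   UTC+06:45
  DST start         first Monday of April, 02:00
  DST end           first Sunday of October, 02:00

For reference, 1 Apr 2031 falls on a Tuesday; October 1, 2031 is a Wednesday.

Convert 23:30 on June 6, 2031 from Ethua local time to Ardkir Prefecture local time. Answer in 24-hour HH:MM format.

09:45

June 6, 2031 lies within the daylight-saving period (29 March – 17 October), so Ethua is on daylight time, UTC−03:30.
23:30 Ethua + 3h30m = 03:00 UTC (rolling into the next day, 7 June 2031).
1 April 2031 is a Tuesday, so the first Monday is April 7.
1 October 2031 is a Wednesday, so the first Sunday is October 5.
At the standard offset (UTC+05:45), 03:00 UTC + 5h45m = 08:45 Ardkir Prefecture standard time.
Daylight saving runs 7 April – 5 October; the standard-time date in Ardkir Prefecture, June 7, 2031, is inside that window, so Ardkir Prefecture is at UTC+06:45.
03:00 UTC + 6h45m = 09:45 Ardkir Prefecture.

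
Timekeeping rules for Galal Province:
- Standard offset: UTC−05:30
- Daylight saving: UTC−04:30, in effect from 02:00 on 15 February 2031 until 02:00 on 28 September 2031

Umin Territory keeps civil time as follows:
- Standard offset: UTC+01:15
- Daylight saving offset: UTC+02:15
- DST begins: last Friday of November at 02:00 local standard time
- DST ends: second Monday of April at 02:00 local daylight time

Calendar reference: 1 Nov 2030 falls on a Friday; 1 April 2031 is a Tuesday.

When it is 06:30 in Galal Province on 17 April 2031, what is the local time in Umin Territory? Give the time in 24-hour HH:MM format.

12:15

Daylight saving runs 15 February – 28 September; 17 April 2031 is inside that window, so Galal Province is at UTC−04:30.
06:30 Galal Province + 4h30m = 11:00 UTC.
1 November 2030 is a Friday, so Fridays fall on 1, 8, 15, 22, 29; the last is November 29.
1 April 2031 is a Tuesday, so the first Monday is April 7 and the second is April 14.
At the standard offset (UTC+01:15), 11:00 UTC + 1h15m = 12:15 Umin Territory standard time.
The standard-time date in Umin Territory, 17 April 2031, is outside the daylight-saving period (29 November 2030 – 14 April 2031), so Umin Territory is on standard time, UTC+01:15.
11:00 UTC + 1h15m = 12:15 Umin Territory.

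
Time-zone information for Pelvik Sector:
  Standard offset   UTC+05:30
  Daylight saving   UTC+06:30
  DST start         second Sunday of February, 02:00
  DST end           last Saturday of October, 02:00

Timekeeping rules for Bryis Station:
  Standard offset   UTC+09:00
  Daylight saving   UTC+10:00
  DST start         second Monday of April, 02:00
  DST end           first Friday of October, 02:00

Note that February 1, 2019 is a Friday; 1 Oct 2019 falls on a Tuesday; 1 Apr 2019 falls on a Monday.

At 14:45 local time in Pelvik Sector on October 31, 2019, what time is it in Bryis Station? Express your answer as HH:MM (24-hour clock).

1 February 2019 is a Friday, so the first Sunday is February 3 and the second is February 10.
1 October 2019 is a Tuesday, so Saturdays fall on 5, 12, 19, 26; the last is October 26.
October 31, 2019 is outside the daylight-saving period (10 February – 26 October), so Pelvik Sector is on standard time, UTC+05:30.
14:45 Pelvik Sector − 5h30m = 09:15 UTC.
1 April 2019 is a Monday, so the first Monday is April 1 and the second is April 8.
1 October 2019 is a Tuesday, so the first Friday is October 4.
At the standard offset (UTC+09:00), 09:15 UTC + 9h = 18:15 Bryis Station standard time.
The standard-time date in Bryis Station, October 31, 2019, does not fall between 8 April and 4 October, so daylight saving is not in effect and Bryis Station is at UTC+09:00.
09:15 UTC + 9h = 18:15 Bryis Station.

18:15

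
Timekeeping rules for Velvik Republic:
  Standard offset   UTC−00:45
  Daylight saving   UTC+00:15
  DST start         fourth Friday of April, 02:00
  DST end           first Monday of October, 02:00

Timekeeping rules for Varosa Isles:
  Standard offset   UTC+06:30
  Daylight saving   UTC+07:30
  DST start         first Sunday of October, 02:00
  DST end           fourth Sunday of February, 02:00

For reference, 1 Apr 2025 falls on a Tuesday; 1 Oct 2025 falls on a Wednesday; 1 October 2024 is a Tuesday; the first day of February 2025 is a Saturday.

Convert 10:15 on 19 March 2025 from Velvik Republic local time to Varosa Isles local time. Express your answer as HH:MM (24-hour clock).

1 April 2025 is a Tuesday, so the first Friday is April 4 and the fourth is April 25.
1 October 2025 is a Wednesday, so the first Monday is October 6.
Daylight saving runs 25 April – 6 October; 19 March 2025 is outside that window, so Velvik Republic is on standard time at UTC−00:45.
10:15 Velvik Republic + 0h45m = 11:00 UTC.
1 October 2024 is a Tuesday, so the first Sunday is October 6.
1 February 2025 is a Saturday, so the first Sunday is February 2 and the fourth is February 23.
At the standard offset (UTC+06:30), 11:00 UTC + 6h30m = 17:30 Varosa Isles standard time.
The standard-time date in Varosa Isles, 19 March 2025, is outside the daylight-saving period (6 October 2024 – 23 February 2025), so Varosa Isles is on standard time, UTC+06:30.
11:00 UTC + 6h30m = 17:30 Varosa Isles.

17:30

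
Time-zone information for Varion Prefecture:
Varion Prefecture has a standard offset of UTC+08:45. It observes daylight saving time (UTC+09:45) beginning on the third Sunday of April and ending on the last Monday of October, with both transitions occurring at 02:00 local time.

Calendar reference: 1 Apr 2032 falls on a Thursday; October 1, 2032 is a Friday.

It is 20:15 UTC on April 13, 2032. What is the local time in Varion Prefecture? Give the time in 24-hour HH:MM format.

05:00

1 April 2032 is a Thursday, so the first Sunday is April 4 and the third is April 18.
1 October 2032 is a Friday, so Mondays fall on 4, 11, 18, 25; the last is October 25.
At the standard offset (UTC+08:45), 20:15 UTC + 8h45m = 05:00 Varion Prefecture standard time (rolling into the next day, 14 April 2032).
Daylight saving runs 18 April – 25 October; the standard-time date in Varion Prefecture, April 14, 2032, is outside that window, so Varion Prefecture is on standard time at UTC+08:45.
20:15 UTC + 8h45m = 05:00 local (rolling into the next day, 14 April 2032).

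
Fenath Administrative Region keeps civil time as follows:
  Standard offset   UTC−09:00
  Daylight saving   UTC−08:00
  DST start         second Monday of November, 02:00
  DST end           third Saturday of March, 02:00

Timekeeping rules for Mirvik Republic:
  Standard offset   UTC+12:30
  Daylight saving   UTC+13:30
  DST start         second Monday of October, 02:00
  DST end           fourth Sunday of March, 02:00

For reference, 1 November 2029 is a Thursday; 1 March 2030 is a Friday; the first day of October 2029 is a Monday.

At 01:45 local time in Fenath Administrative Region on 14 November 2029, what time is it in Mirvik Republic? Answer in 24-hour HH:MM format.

23:15

1 November 2029 is a Thursday, so the first Monday is November 5 and the second is November 12.
1 March 2030 is a Friday, so the first Saturday is March 2 and the third is March 16.
14 November 2029 lies within the daylight-saving period (12 November 2029 – 16 March 2030), so Fenath Administrative Region is on daylight time, UTC−08:00.
01:45 Fenath Administrative Region + 8h = 09:45 UTC.
1 October 2029 is a Monday, so the first Monday is October 1 and the second is October 8.
1 March 2030 is a Friday, so the first Sunday is March 3 and the fourth is March 24.
At the standard offset (UTC+12:30), 09:45 UTC + 12h30m = 22:15 Mirvik Republic standard time.
The standard-time date in Mirvik Republic, 14 November 2029, falls between 8 October 2029 and 24 March 2030, so daylight saving is in effect and Mirvik Republic is at UTC+13:30.
09:45 UTC + 13h30m = 23:15 Mirvik Republic.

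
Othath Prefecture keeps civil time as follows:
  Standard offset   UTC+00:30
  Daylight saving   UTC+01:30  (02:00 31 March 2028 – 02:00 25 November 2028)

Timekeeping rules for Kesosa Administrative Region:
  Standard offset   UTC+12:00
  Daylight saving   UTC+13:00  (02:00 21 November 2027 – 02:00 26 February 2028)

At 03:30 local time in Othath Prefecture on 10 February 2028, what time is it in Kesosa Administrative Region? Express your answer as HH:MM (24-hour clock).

10 February 2028 is outside the daylight-saving period (31 March – 25 November), so Othath Prefecture is on standard time, UTC+00:30.
03:30 Othath Prefecture − 0h30m = 03:00 UTC.
At the standard offset (UTC+12:00), 03:00 UTC + 12h = 15:00 Kesosa Administrative Region standard time.
The standard-time date in Kesosa Administrative Region, 10 February 2028, falls between 21 November 2027 and 26 February 2028, so daylight saving is in effect and Kesosa Administrative Region is at UTC+13:00.
03:00 UTC + 13h = 16:00 Kesosa Administrative Region.

16:00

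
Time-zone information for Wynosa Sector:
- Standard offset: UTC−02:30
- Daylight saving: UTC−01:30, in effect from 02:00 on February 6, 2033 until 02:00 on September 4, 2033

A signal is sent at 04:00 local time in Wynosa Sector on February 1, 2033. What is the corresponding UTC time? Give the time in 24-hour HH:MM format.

February 1, 2033 does not fall between 6 February and 4 September, so daylight saving is not in effect and Wynosa Sector is at UTC−02:30.
04:00 local + 2h30m = 06:30 UTC.

06:30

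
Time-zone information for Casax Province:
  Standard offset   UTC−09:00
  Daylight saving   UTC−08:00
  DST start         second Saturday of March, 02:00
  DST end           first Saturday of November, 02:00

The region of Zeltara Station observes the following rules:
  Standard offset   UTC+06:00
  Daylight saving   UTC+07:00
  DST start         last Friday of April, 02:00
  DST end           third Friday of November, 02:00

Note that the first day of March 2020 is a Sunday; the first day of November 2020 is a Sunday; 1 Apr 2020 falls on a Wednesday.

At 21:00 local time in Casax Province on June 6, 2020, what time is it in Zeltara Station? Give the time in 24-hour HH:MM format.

12:00

1 March 2020 is a Sunday, so the first Saturday is March 7 and the second is March 14.
1 November 2020 is a Sunday, so the first Saturday is November 7.
Daylight saving runs 14 March – 7 November; June 6, 2020 is inside that window, so Casax Province is at UTC−08:00.
21:00 Casax Province + 8h = 05:00 UTC (rolling into the next day, 7 June 2020).
1 April 2020 is a Wednesday, so Fridays fall on 3, 10, 17, 24; the last is April 24.
1 November 2020 is a Sunday, so the first Friday is November 6 and the third is November 20.
At the standard offset (UTC+06:00), 05:00 UTC + 6h = 11:00 Zeltara Station standard time.
Daylight saving runs 24 April – 20 November; the standard-time date in Zeltara Station, June 7, 2020, is inside that window, so Zeltara Station is at UTC+07:00.
05:00 UTC + 7h = 12:00 Zeltara Station.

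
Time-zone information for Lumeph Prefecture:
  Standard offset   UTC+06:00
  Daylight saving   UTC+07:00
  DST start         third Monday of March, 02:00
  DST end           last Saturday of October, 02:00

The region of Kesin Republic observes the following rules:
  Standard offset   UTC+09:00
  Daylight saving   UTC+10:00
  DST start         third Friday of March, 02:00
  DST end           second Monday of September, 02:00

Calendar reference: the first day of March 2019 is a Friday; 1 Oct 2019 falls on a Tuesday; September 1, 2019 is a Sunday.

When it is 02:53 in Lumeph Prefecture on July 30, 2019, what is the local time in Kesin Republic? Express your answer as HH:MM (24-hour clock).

1 March 2019 is a Friday, so the first Monday is March 4 and the third is March 18.
1 October 2019 is a Tuesday, so Saturdays fall on 5, 12, 19, 26; the last is October 26.
Daylight saving runs 18 March – 26 October; July 30, 2019 is inside that window, so Lumeph Prefecture is at UTC+07:00.
02:53 Lumeph Prefecture − 7h = 19:53 UTC (rolling into the previous day, 29 July 2019).
1 March 2019 is a Friday, so the first Friday is March 1 and the third is March 15.
1 September 2019 is a Sunday, so the first Monday is September 2 and the second is September 9.
At the standard offset (UTC+09:00), 19:53 UTC + 9h = 04:53 Kesin Republic standard time (rolling into the next day, 30 July 2019).
Daylight saving runs 15 March – 9 September; the standard-time date in Kesin Republic, July 30, 2019, is inside that window, so Kesin Republic is at UTC+10:00.
19:53 UTC + 10h = 05:53 Kesin Republic (rolling into the next day, 30 July 2019).

05:53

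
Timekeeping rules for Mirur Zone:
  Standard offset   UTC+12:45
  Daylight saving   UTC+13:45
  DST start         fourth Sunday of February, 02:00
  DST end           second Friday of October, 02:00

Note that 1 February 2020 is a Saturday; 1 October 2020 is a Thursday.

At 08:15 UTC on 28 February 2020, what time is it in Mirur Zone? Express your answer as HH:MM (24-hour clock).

1 February 2020 is a Saturday, so the first Sunday is February 2 and the fourth is February 23.
1 October 2020 is a Thursday, so the first Friday is October 2 and the second is October 9.
At the standard offset (UTC+12:45), 08:15 UTC + 12h45m = 21:00 Mirur Zone standard time.
The standard-time date in Mirur Zone, 28 February 2020, falls between 23 February and 9 October, so daylight saving is in effect and Mirur Zone is at UTC+13:45.
08:15 UTC + 13h45m = 22:00 local.

22:00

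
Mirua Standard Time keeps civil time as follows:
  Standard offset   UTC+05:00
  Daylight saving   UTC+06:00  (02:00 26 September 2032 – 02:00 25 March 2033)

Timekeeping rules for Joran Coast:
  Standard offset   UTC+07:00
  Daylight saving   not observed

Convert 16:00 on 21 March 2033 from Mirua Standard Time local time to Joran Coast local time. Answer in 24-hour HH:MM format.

17:00

21 March 2033 lies within the daylight-saving period (26 September 2032 – 25 March 2033), so Mirua Standard Time is on daylight time, UTC+06:00.
16:00 Mirua Standard Time − 6h = 10:00 UTC.
Joran Coast has no daylight saving, so its offset is UTC+07:00 year-round.
10:00 UTC + 7h = 17:00 Joran Coast.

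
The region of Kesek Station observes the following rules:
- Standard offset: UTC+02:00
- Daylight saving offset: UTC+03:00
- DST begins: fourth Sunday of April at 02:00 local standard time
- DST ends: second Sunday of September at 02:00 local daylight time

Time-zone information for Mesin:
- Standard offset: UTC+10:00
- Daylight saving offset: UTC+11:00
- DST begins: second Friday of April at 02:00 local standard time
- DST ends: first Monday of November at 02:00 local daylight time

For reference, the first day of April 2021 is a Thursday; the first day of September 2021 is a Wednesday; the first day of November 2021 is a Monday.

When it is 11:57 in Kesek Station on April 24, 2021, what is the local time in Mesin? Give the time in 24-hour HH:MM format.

20:57

1 April 2021 is a Thursday, so the first Sunday is April 4 and the fourth is April 25.
1 September 2021 is a Wednesday, so the first Sunday is September 5 and the second is September 12.
Daylight saving runs 25 April – 12 September; April 24, 2021 is outside that window, so Kesek Station is on standard time at UTC+02:00.
11:57 Kesek Station − 2h = 09:57 UTC.
1 April 2021 is a Thursday, so the first Friday is April 2 and the second is April 9.
1 November 2021 is a Monday, so the first Monday is November 1.
At the standard offset (UTC+10:00), 09:57 UTC + 10h = 19:57 Mesin standard time.
The standard-time date in Mesin, April 24, 2021, lies within the daylight-saving period (9 April – 1 November), so Mesin is on daylight time, UTC+11:00.
09:57 UTC + 11h = 20:57 Mesin.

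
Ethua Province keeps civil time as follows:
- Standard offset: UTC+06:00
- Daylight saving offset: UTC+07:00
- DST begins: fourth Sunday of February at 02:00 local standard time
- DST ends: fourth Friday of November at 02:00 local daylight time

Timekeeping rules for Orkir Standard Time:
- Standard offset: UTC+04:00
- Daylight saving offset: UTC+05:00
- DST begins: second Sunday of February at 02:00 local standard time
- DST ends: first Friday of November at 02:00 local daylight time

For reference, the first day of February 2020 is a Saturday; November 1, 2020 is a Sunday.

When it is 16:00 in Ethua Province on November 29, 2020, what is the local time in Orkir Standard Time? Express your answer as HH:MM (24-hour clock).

14:00

1 February 2020 is a Saturday, so the first Sunday is February 2 and the fourth is February 23.
1 November 2020 is a Sunday, so the first Friday is November 6 and the fourth is November 27.
November 29, 2020 does not fall between 23 February and 27 November, so daylight saving is not in effect and Ethua Province is at UTC+06:00.
16:00 Ethua Province − 6h = 10:00 UTC.
1 February 2020 is a Saturday, so the first Sunday is February 2 and the second is February 9.
1 November 2020 is a Sunday, so the first Friday is November 6.
At the standard offset (UTC+04:00), 10:00 UTC + 4h = 14:00 Orkir Standard Time standard time.
Daylight saving runs 9 February – 6 November; the standard-time date in Orkir Standard Time, November 29, 2020, is outside that window, so Orkir Standard Time is on standard time at UTC+04:00.
10:00 UTC + 4h = 14:00 Orkir Standard Time.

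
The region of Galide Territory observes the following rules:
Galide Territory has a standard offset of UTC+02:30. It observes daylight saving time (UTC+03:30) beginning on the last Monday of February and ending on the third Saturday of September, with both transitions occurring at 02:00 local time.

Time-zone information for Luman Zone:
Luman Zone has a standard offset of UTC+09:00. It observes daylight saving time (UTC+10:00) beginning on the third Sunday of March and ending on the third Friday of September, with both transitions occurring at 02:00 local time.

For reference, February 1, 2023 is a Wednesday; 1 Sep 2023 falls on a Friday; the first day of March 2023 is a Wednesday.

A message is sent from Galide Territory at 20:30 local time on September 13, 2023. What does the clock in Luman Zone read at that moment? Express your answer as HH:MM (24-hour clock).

03:00

1 February 2023 is a Wednesday, so Mondays fall on 6, 13, 20, 27; the last is February 27.
1 September 2023 is a Friday, so the first Saturday is September 2 and the third is September 16.
September 13, 2023 lies within the daylight-saving period (27 February – 16 September), so Galide Territory is on daylight time, UTC+03:30.
20:30 Galide Territory − 3h30m = 17:00 UTC.
1 March 2023 is a Wednesday, so the first Sunday is March 5 and the third is March 19.
1 September 2023 is a Friday, so the first Friday is September 1 and the third is September 15.
At the standard offset (UTC+09:00), 17:00 UTC + 9h = 02:00 Luman Zone standard time (rolling into the next day, 14 September 2023).
The standard-time date in Luman Zone, September 14, 2023, lies within the daylight-saving period (19 March – 15 September), so Luman Zone is on daylight time, UTC+10:00.
17:00 UTC + 10h = 03:00 Luman Zone (rolling into the next day, 14 September 2023).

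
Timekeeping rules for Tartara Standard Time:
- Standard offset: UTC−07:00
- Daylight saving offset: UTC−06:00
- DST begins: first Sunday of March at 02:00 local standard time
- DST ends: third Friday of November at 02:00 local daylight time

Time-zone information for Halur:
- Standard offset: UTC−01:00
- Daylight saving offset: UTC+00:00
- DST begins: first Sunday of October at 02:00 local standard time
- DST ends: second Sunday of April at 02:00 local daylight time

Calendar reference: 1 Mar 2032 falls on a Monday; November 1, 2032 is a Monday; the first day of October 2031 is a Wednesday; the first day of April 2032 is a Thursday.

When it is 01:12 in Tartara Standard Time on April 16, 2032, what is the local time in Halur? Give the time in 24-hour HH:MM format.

1 March 2032 is a Monday, so the first Sunday is March 7.
1 November 2032 is a Monday, so the first Friday is November 5 and the third is November 19.
Daylight saving runs 7 March – 19 November; April 16, 2032 is inside that window, so Tartara Standard Time is at UTC−06:00.
01:12 Tartara Standard Time + 6h = 07:12 UTC.
1 October 2031 is a Wednesday, so the first Sunday is October 5.
1 April 2032 is a Thursday, so the first Sunday is April 4 and the second is April 11.
At the standard offset (UTC−01:00), 07:12 UTC − 1h = 06:12 Halur standard time.
The standard-time date in Halur, April 16, 2032, is outside the daylight-saving period (5 October 2031 – 11 April 2032), so Halur is on standard time, UTC−01:00.
07:12 UTC − 1h = 06:12 Halur.

06:12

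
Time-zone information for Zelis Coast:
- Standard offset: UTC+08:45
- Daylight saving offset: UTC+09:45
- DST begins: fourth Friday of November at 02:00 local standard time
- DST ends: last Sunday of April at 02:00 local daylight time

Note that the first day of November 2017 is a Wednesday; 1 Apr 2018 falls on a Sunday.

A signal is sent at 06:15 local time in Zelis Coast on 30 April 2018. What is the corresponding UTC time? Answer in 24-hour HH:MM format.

21:30

1 November 2017 is a Wednesday, so the first Friday is November 3 and the fourth is November 24.
1 April 2018 is a Sunday, so Sundays fall on 1, 8, 15, 22, 29; the last is April 29.
30 April 2018 is outside the daylight-saving period (24 November 2017 – 29 April 2018), so Zelis Coast is on standard time, UTC+08:45.
06:15 local − 8h45m = 21:30 UTC (rolling into the previous day, 29 April 2018).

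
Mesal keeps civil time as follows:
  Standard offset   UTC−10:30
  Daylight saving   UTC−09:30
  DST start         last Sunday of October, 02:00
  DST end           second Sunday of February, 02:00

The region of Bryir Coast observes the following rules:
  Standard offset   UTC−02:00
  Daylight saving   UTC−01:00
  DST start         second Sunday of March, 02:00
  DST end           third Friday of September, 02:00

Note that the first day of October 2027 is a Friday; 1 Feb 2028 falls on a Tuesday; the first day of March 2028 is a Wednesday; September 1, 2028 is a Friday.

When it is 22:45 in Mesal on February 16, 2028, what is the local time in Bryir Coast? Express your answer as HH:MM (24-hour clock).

1 October 2027 is a Friday, so Sundays fall on 3, 10, 17, 24, 31; the last is October 31.
1 February 2028 is a Tuesday, so the first Sunday is February 6 and the second is February 13.
February 16, 2028 is outside the daylight-saving period (31 October 2027 – 13 February 2028), so Mesal is on standard time, UTC−10:30.
22:45 Mesal + 10h30m = 09:15 UTC (rolling into the next day, 17 February 2028).
1 March 2028 is a Wednesday, so the first Sunday is March 5 and the second is March 12.
1 September 2028 is a Friday, so the first Friday is September 1 and the third is September 15.
At the standard offset (UTC−02:00), 09:15 UTC − 2h = 07:15 Bryir Coast standard time.
The standard-time date in Bryir Coast, February 17, 2028, does not fall between 12 March and 15 September, so daylight saving is not in effect and Bryir Coast is at UTC−02:00.
09:15 UTC − 2h = 07:15 Bryir Coast.

07:15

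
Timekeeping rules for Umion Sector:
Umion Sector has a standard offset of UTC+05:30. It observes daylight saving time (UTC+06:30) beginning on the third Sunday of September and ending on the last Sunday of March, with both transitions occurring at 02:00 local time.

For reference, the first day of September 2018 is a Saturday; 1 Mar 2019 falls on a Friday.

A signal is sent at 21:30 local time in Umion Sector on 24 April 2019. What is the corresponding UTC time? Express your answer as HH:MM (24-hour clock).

1 September 2018 is a Saturday, so the first Sunday is September 2 and the third is September 16.
1 March 2019 is a Friday, so Sundays fall on 3, 10, 17, 24, 31; the last is March 31.
24 April 2019 is outside the daylight-saving period (16 September 2018 – 31 March 2019), so Umion Sector is on standard time, UTC+05:30.
21:30 local − 5h30m = 16:00 UTC.

16:00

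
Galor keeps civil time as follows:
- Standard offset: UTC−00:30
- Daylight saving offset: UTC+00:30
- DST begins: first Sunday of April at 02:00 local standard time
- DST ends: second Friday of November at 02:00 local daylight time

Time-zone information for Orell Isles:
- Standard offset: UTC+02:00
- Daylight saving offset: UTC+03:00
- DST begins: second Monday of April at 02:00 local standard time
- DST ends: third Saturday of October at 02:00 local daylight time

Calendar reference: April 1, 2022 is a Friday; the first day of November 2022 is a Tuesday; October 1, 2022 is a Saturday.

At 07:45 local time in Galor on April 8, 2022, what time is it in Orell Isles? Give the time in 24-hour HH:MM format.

1 April 2022 is a Friday, so the first Sunday is April 3.
1 November 2022 is a Tuesday, so the first Friday is November 4 and the second is November 11.
Daylight saving runs 3 April – 11 November; April 8, 2022 is inside that window, so Galor is at UTC+00:30.
07:45 Galor − 0h30m = 07:15 UTC.
1 April 2022 is a Friday, so the first Monday is April 4 and the second is April 11.
1 October 2022 is a Saturday, so the first Saturday is October 1 and the third is October 15.
At the standard offset (UTC+02:00), 07:15 UTC + 2h = 09:15 Orell Isles standard time.
The standard-time date in Orell Isles, April 8, 2022, is outside the daylight-saving period (11 April – 15 October), so Orell Isles is on standard time, UTC+02:00.
07:15 UTC + 2h = 09:15 Orell Isles.

09:15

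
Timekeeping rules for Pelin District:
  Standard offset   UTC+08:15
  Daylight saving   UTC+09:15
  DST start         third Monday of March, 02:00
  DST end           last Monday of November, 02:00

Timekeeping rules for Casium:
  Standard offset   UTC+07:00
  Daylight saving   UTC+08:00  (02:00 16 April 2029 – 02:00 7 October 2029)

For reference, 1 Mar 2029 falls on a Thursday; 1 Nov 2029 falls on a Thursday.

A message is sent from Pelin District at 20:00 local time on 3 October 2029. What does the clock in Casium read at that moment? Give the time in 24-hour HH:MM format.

18:45

1 March 2029 is a Thursday, so the first Monday is March 5 and the third is March 19.
1 November 2029 is a Thursday, so Mondays fall on 5, 12, 19, 26; the last is November 26.
Daylight saving runs 19 March – 26 November; 3 October 2029 is inside that window, so Pelin District is at UTC+09:15.
20:00 Pelin District − 9h15m = 10:45 UTC.
At the standard offset (UTC+07:00), 10:45 UTC + 7h = 17:45 Casium standard time.
The standard-time date in Casium, 3 October 2029, lies within the daylight-saving period (16 April – 7 October), so Casium is on daylight time, UTC+08:00.
10:45 UTC + 8h = 18:45 Casium.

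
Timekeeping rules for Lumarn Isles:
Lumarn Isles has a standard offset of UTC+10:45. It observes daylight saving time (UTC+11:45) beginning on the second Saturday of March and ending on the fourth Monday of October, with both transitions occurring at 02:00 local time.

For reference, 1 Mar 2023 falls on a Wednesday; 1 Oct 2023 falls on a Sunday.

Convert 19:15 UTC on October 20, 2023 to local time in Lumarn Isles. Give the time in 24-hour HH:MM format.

1 March 2023 is a Wednesday, so the first Saturday is March 4 and the second is March 11.
1 October 2023 is a Sunday, so the first Monday is October 2 and the fourth is October 23.
At the standard offset (UTC+10:45), 19:15 UTC + 10h45m = 06:00 Lumarn Isles standard time (rolling into the next day, 21 October 2023).
Daylight saving runs 11 March – 23 October; the standard-time date in Lumarn Isles, October 21, 2023, is inside that window, so Lumarn Isles is at UTC+11:45.
19:15 UTC + 11h45m = 07:00 local (rolling into the next day, 21 October 2023).

07:00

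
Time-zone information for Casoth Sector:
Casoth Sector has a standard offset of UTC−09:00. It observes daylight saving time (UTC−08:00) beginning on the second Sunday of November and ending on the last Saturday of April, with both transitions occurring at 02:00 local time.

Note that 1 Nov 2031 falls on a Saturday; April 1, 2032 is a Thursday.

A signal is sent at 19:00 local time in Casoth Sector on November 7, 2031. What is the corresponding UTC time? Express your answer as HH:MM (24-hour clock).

1 November 2031 is a Saturday, so the first Sunday is November 2 and the second is November 9.
1 April 2032 is a Thursday, so Saturdays fall on 3, 10, 17, 24; the last is April 24.
Daylight saving runs 9 November 2031 – 24 April 2032; November 7, 2031 is outside that window, so Casoth Sector is on standard time at UTC−09:00.
19:00 local + 9h = 04:00 UTC (rolling into the next day, 8 November 2031).

04:00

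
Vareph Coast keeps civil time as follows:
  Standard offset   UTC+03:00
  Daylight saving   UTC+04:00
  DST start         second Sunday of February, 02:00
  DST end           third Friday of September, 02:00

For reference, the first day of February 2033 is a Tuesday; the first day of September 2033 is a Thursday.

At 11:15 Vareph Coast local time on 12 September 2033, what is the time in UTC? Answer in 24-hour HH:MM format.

07:15

1 February 2033 is a Tuesday, so the first Sunday is February 6 and the second is February 13.
1 September 2033 is a Thursday, so the first Friday is September 2 and the third is September 16.
12 September 2033 falls between 13 February and 16 September, so daylight saving is in effect and Vareph Coast is at UTC+04:00.
11:15 local − 4h = 07:15 UTC.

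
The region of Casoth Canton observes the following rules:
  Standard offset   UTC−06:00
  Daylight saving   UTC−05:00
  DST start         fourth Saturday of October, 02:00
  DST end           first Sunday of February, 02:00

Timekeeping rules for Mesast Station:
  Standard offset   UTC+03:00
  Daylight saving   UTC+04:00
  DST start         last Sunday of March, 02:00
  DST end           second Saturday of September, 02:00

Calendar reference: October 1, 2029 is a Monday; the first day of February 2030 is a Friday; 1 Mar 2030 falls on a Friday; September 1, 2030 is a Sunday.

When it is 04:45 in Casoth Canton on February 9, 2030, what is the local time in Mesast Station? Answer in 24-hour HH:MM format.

1 October 2029 is a Monday, so the first Saturday is October 6 and the fourth is October 27.
1 February 2030 is a Friday, so the first Sunday is February 3.
February 9, 2030 does not fall between 27 October 2029 and 3 February 2030, so daylight saving is not in effect and Casoth Canton is at UTC−06:00.
04:45 Casoth Canton + 6h = 10:45 UTC.
1 March 2030 is a Friday, so Sundays fall on 3, 10, 17, 24, 31; the last is March 31.
1 September 2030 is a Sunday, so the first Saturday is September 7 and the second is September 14.
At the standard offset (UTC+03:00), 10:45 UTC + 3h = 13:45 Mesast Station standard time.
Daylight saving runs 31 March – 14 September; the standard-time date in Mesast Station, February 9, 2030, is outside that window, so Mesast Station is on standard time at UTC+03:00.
10:45 UTC + 3h = 13:45 Mesast Station.

13:45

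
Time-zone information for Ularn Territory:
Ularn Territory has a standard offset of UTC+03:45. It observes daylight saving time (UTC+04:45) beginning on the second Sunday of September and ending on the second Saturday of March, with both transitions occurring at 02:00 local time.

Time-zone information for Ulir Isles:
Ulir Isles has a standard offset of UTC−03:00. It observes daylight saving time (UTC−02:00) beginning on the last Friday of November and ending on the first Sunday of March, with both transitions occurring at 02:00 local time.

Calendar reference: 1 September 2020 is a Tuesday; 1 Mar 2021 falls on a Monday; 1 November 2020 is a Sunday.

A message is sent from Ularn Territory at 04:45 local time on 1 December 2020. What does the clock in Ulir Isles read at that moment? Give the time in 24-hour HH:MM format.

1 September 2020 is a Tuesday, so the first Sunday is September 6 and the second is September 13.
1 March 2021 is a Monday, so the first Saturday is March 6 and the second is March 13.
Daylight saving runs 13 September 2020 – 13 March 2021; 1 December 2020 is inside that window, so Ularn Territory is at UTC+04:45.
04:45 Ularn Territory − 4h45m = 00:00 UTC.
1 November 2020 is a Sunday, so Fridays fall on 6, 13, 20, 27; the last is November 27.
1 March 2021 is a Monday, so the first Sunday is March 7.
At the standard offset (UTC−03:00), 00:00 UTC − 3h = 21:00 Ulir Isles standard time (rolling into the previous day, 30 November 2020).
The standard-time date in Ulir Isles, 30 November 2020, lies within the daylight-saving period (27 November 2020 – 7 March 2021), so Ulir Isles is on daylight time, UTC−02:00.
00:00 UTC − 2h = 22:00 Ulir Isles (rolling into the previous day, 30 November 2020).

22:00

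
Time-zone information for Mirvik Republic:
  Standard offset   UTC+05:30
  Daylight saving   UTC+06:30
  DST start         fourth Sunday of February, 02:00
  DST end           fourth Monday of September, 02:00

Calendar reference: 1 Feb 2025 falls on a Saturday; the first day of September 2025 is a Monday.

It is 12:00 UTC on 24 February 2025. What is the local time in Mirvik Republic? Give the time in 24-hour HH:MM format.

18:30

1 February 2025 is a Saturday, so the first Sunday is February 2 and the fourth is February 23.
1 September 2025 is a Monday, so the first Monday is September 1 and the fourth is September 22.
At the standard offset (UTC+05:30), 12:00 UTC + 5h30m = 17:30 Mirvik Republic standard time.
The standard-time date in Mirvik Republic, 24 February 2025, lies within the daylight-saving period (23 February – 22 September), so Mirvik Republic is on daylight time, UTC+06:30.
12:00 UTC + 6h30m = 18:30 local.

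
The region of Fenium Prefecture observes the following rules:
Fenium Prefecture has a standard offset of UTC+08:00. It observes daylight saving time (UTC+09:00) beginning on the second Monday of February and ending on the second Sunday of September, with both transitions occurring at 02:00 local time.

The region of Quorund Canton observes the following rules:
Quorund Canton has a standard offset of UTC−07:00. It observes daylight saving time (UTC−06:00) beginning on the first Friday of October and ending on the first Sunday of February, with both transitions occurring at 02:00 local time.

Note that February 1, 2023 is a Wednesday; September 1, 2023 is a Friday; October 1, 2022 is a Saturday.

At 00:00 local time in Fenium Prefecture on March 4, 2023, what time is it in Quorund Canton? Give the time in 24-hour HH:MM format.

1 February 2023 is a Wednesday, so the first Monday is February 6 and the second is February 13.
1 September 2023 is a Friday, so the first Sunday is September 3 and the second is September 10.
Daylight saving runs 13 February – 10 September; March 4, 2023 is inside that window, so Fenium Prefecture is at UTC+09:00.
00:00 Fenium Prefecture − 9h = 15:00 UTC (rolling into the previous day, 3 March 2023).
1 October 2022 is a Saturday, so the first Friday is October 7.
1 February 2023 is a Wednesday, so the first Sunday is February 5.
At the standard offset (UTC−07:00), 15:00 UTC − 7h = 08:00 Quorund Canton standard time.
Daylight saving runs 7 October 2022 – 5 February 2023; the standard-time date in Quorund Canton, March 3, 2023, is outside that window, so Quorund Canton is on standard time at UTC−07:00.
15:00 UTC − 7h = 08:00 Quorund Canton.

08:00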